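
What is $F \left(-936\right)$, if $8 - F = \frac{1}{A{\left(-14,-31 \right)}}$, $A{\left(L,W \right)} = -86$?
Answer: $- \frac{322452}{43} \approx -7498.9$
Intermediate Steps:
$F = \frac{689}{86}$ ($F = 8 - \frac{1}{-86} = 8 - - \frac{1}{86} = 8 + \frac{1}{86} = \frac{689}{86} \approx 8.0116$)
$F \left(-936\right) = \frac{689}{86} \left(-936\right) = - \frac{322452}{43}$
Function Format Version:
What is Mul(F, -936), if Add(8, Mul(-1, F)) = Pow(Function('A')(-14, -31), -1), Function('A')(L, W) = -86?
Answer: Rational(-322452, 43) ≈ -7498.9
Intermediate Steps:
F = Rational(689, 86) (F = Add(8, Mul(-1, Pow(-86, -1))) = Add(8, Mul(-1, Rational(-1, 86))) = Add(8, Rational(1, 86)) = Rational(689, 86) ≈ 8.0116)
Mul(F, -936) = Mul(Rational(689, 86), -936) = Rational(-322452, 43)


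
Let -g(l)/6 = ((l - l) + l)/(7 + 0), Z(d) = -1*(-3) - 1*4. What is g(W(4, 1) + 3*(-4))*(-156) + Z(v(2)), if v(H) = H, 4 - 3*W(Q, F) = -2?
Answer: -9367/7 ≈ -1338.1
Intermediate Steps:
W(Q, F) = 2 (W(Q, F) = 4/3 - ⅓*(-2) = 4/3 + ⅔ = 2)
Z(d) = -1 (Z(d) = 3 - 4 = -1)
g(l) = -6*l/7 (g(l) = -6*((l - l) + l)/(7 + 0) = -6*(0 + l)/7 = -6*l/7)
g(W(4, 1) + 3*(-4))*(-156) + Z(v(2)) = -6*(2 + 3*(-4))/7*(-156) - 1 = -6*(2 - 12)/7*(-156) - 1 = -6/7*(-10)*(-156) - 1 = (60/7)*(-156) - 1 = -9360/7 - 1 = -9367/7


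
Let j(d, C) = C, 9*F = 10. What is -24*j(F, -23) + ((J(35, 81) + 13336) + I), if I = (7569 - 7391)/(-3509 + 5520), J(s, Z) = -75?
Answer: 27778121/2011 ≈ 13813.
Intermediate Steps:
F = 10/9 (F = (1/9)*10 = 10/9 ≈ 1.1111)
I = 178/2011 ≈ 0.088513
-24*j(F, -23) + ((J(35, 81) + 13336) + I) = -24*(-23) + ((-75 + 13336) + 178/2011) = 552 + (13261 + 178/2011) = 552 + 26668049/2011 = 27778121/2011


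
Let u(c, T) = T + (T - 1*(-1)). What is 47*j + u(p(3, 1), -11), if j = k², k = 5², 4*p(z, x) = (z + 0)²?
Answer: 29354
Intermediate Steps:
p(z, x) = z²/4 (p(z, x) = (z + 0)²/4 = z²/4)
u(c, T) = 1 + 2*T (u(c, T) = T + (T + 1) = T + (1 + T) = 1 + 2*T)
k = 25
j = 625 (j = 25² = 625)
47*j + u(p(3, 1), -11) = 47*625 + (1 + 2*(-11)) = 29375 + (1 - 22) = 29375 - 21 = 29354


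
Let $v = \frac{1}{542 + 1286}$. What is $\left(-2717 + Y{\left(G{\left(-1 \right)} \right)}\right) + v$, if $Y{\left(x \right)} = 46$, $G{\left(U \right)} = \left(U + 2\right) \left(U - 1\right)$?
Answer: $- \frac{4882587}{1828} \approx -2671.0$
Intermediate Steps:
$G{\left(U \right)} = \left(-1 + U\right) \left(2 + U\right)$ ($G{\left(U \right)} = \left(2 + U\right) \left(-1 + U\right) = \left(-1 + U\right) \left(2 + U\right)$)
$v = \frac{1}{1828} \approx 0.00054705$
$\left(-2717 + Y{\left(G{\left(-1 \right)} \right)}\right) + v = \left(-2717 + 46\right) + \frac{1}{1828} = -2671 + \frac{1}{1828} = - \frac{4882587}{1828}$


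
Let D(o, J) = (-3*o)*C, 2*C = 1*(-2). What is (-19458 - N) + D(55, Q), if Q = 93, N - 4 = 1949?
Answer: -21246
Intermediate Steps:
N = 1953 (N = 4 + 1949 = 1953)
C = -1 (C = (1*(-2))/2 = (1/2)*(-2) = -1)
D(o, J) = 3*o (D(o, J) = -3*o*(-1) = 3*o)
(-19458 - N) + D(55, Q) = (-19458 - 1*1953) + 3*55 = (-19458 - 1953) + 165 = -21411 + 165 = -21246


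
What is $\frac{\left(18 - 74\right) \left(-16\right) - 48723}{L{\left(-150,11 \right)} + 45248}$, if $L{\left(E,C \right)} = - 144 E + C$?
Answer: $- \frac{3679}{5143} \approx -0.71534$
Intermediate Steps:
$L{\left(E,C \right)} = C - 144 E$
$\frac{\left(18 - 74\right) \left(-16\right) - 48723}{L{\left(-150,11 \right)} + 45248} = \frac{\left(18 - 74\right) \left(-16\right) - 48723}{\left(11 - -21600\right) + 45248} = \frac{\left(-56\right) \left(-16\right) - 48723}{\left(11 + 21600\right) + 45248} = \frac{896 - 48723}{21611 + 45248} = - \frac{47827}{66859} = \left(-47827\right) \frac{1}{66859} = - \frac{3679}{5143}$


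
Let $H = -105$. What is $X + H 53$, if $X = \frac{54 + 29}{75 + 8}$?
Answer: $-5564$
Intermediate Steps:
$X = 1$ ($X = \frac{83}{83} = 83 \cdot \frac{1}{83} = 1$)
$X + H 53 = 1 - 5565 = -5564$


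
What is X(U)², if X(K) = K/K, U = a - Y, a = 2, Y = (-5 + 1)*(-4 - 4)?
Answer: 1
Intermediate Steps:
Y = 32 (Y = -4*(-8) = 32)
U = -30 (U = 2 - 1*32 = 2 - 32 = -30)
X(K) = 1
X(U)² = 1² = 1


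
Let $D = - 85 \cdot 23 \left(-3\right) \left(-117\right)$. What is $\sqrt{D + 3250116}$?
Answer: $3 \sqrt{284879} \approx 1601.2$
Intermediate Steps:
$D = -686205$ ($D = \left(-85\right) \left(-69\right) \left(-117\right) = 5865 \left(-117\right) = -686205$)
$\sqrt{D + 3250116} = \sqrt{-686205 + 3250116} = \sqrt{2563911} = 3 \sqrt{284879}$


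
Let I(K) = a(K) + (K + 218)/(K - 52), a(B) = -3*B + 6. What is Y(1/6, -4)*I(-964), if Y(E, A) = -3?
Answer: -4417671/508 ≈ -8696.2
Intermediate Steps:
a(B) = 6 - 3*B
I(K) = 6 - 3*K + (218 + K)/(-52 + K) (I(K) = (6 - 3*K) + (K + 218)/(K - 52) = (6 - 3*K) + (218 + K)/(-52 + K) = 6 - 3*K + (218 + K)/(-52 + K))
Y(1/6, -4)*I(-964) = -3*(-94 - 3*(-964)² + 163*(-964))/(-52 - 964) = -3*(-94 - 3*929296 - 157132)/(-1016) = -(-3)*(-94 - 2787888 - 157132)/1016 = -(-3)*(-2945114)/1016 = -3*1472557/508 = -4417671/508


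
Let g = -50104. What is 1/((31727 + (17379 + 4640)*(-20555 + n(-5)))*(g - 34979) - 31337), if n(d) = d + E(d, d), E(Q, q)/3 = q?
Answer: 1/38543381562097 ≈ 2.5945e-14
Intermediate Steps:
E(Q, q) = 3*q
n(d) = 4*d (n(d) = d + 3*d = 4*d)
1/((31727 + (17379 + 4640)*(-20555 + n(-5)))*(g - 34979) - 31337) = 1/((31727 + (17379 + 4640)*(-20555 + 4*(-5)))*(-50104 - 34979) - 31337) = 1/((31727 + 22019*(-20555 - 20))*(-85083) - 31337) = 1/((31727 + 22019*(-20575))*(-85083) - 31337) = 1/((31727 - 453040925)*(-85083) - 31337) = 1/(-453009198*(-85083) - 31337) = 1/(38543381593434 - 31337) = 1/38543381562097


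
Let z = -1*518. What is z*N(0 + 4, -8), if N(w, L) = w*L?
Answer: 16576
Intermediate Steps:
N(w, L) = L*w
z = -518
z*N(0 + 4, -8) = -(-4144)*(0 + 4) = -(-4144)*4 = -518*(-32) = 16576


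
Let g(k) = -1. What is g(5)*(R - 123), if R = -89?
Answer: 212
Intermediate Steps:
g(5)*(R - 123) = -(-89 - 123) = -1*(-212) = 212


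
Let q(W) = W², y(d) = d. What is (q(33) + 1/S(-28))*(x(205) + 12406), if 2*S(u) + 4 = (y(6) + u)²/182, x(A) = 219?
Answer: 837517250/61 ≈ 1.3730e+7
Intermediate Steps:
S(u) = -2 + (6 + u)²/364 (S(u) = -2 + ((6 + u)²/182)/2 = -2 + (6 + u)²/364)
(q(33) + 1/S(-28))*(x(205) + 12406) = (33² + 1/(-2 + (6 - 28)²/364))*(219 + 12406) = (1089 + 1/(-2 + (1/364)*(-22)²))*12625 = (1089 + 1/(-2 + (1/364)*484))*12625 = (1089 + 1/(-2 + 121/91))*12625 = (1089 + 1/(-61/91))*12625 = (1089 - 91/61)*12625 = (66338/61)*12625 = 837517250/61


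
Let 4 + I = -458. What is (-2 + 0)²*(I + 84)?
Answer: -1512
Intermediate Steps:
I = -462 (I = -4 - 458 = -462)
(-2 + 0)²*(I + 84) = (-2 + 0)²*(-462 + 84) = (-2)²*(-378) = 4*(-378) = -1512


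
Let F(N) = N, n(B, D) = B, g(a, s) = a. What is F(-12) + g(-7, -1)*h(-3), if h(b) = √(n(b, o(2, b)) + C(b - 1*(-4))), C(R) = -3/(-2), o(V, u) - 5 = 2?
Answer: -12 - 7*I*√6/2 ≈ -12.0 - 8.5732*I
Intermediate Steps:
o(V, u) = 7 (o(V, u) = 5 + 2 = 7)
C(R) = 3/2 (C(R) = -3*(-½) = 3/2)
h(b) = √(3/2 + b) (h(b) = √(b + 3/2) = √(3/2 + b))
F(-12) + g(-7, -1)*h(-3) = -12 - 7*√(6 + 4*(-3))/2 = -12 - 7*√(6 - 12)/2 = -12 - 7*√(-6)/2 = -12 - 7*I*√6/2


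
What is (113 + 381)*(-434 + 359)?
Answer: -37050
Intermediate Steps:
(113 + 381)*(-434 + 359) = 494*(-75) = -37050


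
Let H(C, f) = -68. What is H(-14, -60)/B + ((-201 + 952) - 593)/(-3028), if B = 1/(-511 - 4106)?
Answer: 475329305/1514 ≈ 3.1396e+5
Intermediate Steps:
B = -1/4617 (B = 1/(-4617) = -1/4617 ≈ -0.00021659)
H(-14, -60)/B + ((-201 + 952) - 593)/(-3028) = -68/(-1/4617) + ((-201 + 952) - 593)/(-3028) = -68*(-4617) + (751 - 593)*(-1/3028) = 313956 + 158*(-1/3028) = 313956 - 79/1514 = 475329305/1514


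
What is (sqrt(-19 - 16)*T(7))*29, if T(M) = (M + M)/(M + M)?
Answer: 29*I*sqrt(35) ≈ 171.57*I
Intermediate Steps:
T(M) = 1 (T(M) = (2*M)/((2*M)) = (2*M)*(1/(2*M)) = 1)
(sqrt(-19 - 16)*T(7))*29 = (sqrt(-19 - 16)*1)*29 = (sqrt(-35)*1)*29 = ((I*sqrt(35))*1)*29 = (I*sqrt(35))*29 = 29*I*sqrt(35)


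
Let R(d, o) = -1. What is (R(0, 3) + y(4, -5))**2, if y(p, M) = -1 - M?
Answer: 9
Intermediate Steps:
(R(0, 3) + y(4, -5))**2 = (-1 + (-1 - 1*(-5)))**2 = (-1 + (-1 + 5))**2 = (-1 + 4)**2 = 3**2 = 9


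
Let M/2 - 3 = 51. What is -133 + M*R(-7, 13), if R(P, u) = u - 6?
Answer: 623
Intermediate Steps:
R(P, u) = -6 + u
M = 108 (M = 6 + 2*51 = 6 + 102 = 108)
-133 + M*R(-7, 13) = -133 + 108*(-6 + 13) = -133 + 108*7 = -133 + 756 = 623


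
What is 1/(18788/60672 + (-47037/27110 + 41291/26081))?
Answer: 5362312021440/846204071227 ≈ 6.3369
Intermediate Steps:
1/(18788/60672 + (-47037/27110 + 41291/26081)) = 1/(18788*(1/60672) + (-47037*1/27110 + 41291*(1/26081))) = 1/(4697/15168 + (-47037/27110 + 41291/26081)) = 1/(4697/15168 - 107372987/707055910) = 1/(846204071227/5362312021440) = 5362312021440/846204071227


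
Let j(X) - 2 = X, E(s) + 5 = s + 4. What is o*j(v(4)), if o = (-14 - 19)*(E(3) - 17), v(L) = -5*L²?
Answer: -38610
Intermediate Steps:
E(s) = -1 + s (E(s) = -5 + (s + 4) = -5 + (4 + s) = -1 + s)
j(X) = 2 + X
o = 495 (o = (-14 - 19)*((-1 + 3) - 17) = -33*(2 - 17) = -33*(-15) = 495)
o*j(v(4)) = 495*(2 - 5*4²) = 495*(2 - 5*16) = 495*(2 - 80) = 495*(-78) = -38610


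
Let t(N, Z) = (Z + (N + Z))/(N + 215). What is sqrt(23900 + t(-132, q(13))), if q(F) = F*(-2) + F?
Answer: sqrt(164633986)/83 ≈ 154.59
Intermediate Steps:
q(F) = -F (q(F) = -2*F + F = -F)
t(N, Z) = (N + 2*Z)/(215 + N)
sqrt(23900 + t(-132, q(13))) = sqrt(23900 + (-132 + 2*(-1*13))/(215 - 132)) = sqrt(23900 + (-132 + 2*(-13))/83) = sqrt(23900 + (-132 - 26)/83) = sqrt(23900 + (1/83)*(-158)) = sqrt(23900 - 158/83) = sqrt(1983542/83) = sqrt(164633986)/83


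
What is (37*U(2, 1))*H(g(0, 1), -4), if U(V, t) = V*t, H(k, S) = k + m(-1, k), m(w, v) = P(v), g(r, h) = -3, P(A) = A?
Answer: -444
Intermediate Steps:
m(w, v) = v
H(k, S) = 2*k (H(k, S) = k + k = 2*k)
(37*U(2, 1))*H(g(0, 1), -4) = (37*(2*1))*(2*(-3)) = (37*2)*(-6) = 74*(-6) = -444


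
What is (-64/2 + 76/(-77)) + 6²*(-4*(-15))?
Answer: 163780/77 ≈ 2127.0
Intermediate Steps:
(-64/2 + 76/(-77)) + 6²*(-4*(-15)) = (-64*½ + 76*(-1/77)) + 36*60 = (-32 - 76/77) + 2160 = -2540/77 + 2160 = 163780/77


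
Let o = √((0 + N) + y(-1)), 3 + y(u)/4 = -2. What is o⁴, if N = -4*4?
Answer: 1296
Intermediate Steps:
N = -16
y(u) = -20 (y(u) = -12 + 4*(-2) = -12 - 8 = -20)
o = 6*I (o = √((0 - 16) - 20) = √(-16 - 20) = √(-36) = 6*I ≈ 6.0*I)
o⁴ = (6*I)⁴ = 1296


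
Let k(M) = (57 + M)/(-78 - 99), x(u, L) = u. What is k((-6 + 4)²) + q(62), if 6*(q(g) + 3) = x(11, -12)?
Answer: -535/354 ≈ -1.5113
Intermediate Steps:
q(g) = -7/6 (q(g) = -3 + (⅙)*11 = -3 + 11/6 = -7/6)
k(M) = -19/59 - M/177 (k(M) = (57 + M)/(-177) = (57 + M)*(-1/177) = -19/59 - M/177)
k((-6 + 4)²) + q(62) = (-19/59 - (-6 + 4)²/177) - 7/6 = (-19/59 - 1/177*(-2)²) - 7/6 = (-19/59 - 1/177*4) - 7/6 = (-19/59 - 4/177) - 7/6 = -61/177 - 7/6 = -535/354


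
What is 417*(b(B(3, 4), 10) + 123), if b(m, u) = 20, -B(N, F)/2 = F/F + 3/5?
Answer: 59631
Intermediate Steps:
B(N, F) = -16/5 (B(N, F) = -2*(F/F + 3/5) = -2*(1 + 3*(⅕)) = -2*(1 + ⅗) = -2*8/5 = -16/5)
417*(b(B(3, 4), 10) + 123) = 417*(20 + 123) = 417*143 = 59631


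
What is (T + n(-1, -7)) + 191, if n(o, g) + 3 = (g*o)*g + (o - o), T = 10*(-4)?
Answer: 99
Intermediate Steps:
T = -40
n(o, g) = -3 + o*g² (n(o, g) = -3 + ((g*o)*g + (o - o)) = -3 + (o*g² + 0) = -3 + o*g²)
(T + n(-1, -7)) + 191 = (-40 + (-3 - 1*(-7)²)) + 191 = (-40 + (-3 - 1*49)) + 191 = (-40 + (-3 - 49)) + 191 = (-40 - 52) + 191 = -92 + 191 = 99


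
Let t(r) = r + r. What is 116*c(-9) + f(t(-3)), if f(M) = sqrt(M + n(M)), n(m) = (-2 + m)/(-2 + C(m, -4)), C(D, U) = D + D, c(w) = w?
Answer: -1044 + I*sqrt(266)/7 ≈ -1044.0 + 2.3299*I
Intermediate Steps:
C(D, U) = 2*D
n(m) = (-2 + m)/(-2 + 2*m)
t(r) = 2*r
f(M) = sqrt(M + (-2 + M)/(2*(-1 + M)))
116*c(-9) + f(t(-3)) = 116*(-9) + sqrt(2*(-3) + (-2 + 2*(-3))/(-2 + 2*(2*(-3)))) = -1044 + sqrt(-6 + (-2 - 6)/(-2 + 2*(-6))) = -1044 + sqrt(-6 - 8/(-2 - 12)) = -1044 + sqrt(-6 - 8/(-14)) = -1044 + sqrt(-6 - 1/14*(-8)) = -1044 + sqrt(-6 + 4/7) = -1044 + sqrt(-38/7) = -1044 + I*sqrt(266)/7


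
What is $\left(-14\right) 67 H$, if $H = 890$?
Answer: $-834820$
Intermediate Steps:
$\left(-14\right) 67 H = \left(-14\right) 67 \cdot 890 = \left(-938\right) 890 = -834820$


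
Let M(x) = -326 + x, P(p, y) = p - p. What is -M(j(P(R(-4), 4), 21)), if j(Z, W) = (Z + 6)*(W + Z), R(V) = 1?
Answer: 200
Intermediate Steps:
P(p, y) = 0
j(Z, W) = (6 + Z)*(W + Z)
-M(j(P(R(-4), 4), 21)) = -(-326 + (0**2 + 6*21 + 6*0 + 21*0)) = -(-326 + (0 + 126 + 0 + 0)) = -(-326 + 126) = -1*(-200) = 200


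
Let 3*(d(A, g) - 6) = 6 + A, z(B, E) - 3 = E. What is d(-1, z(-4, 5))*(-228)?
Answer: -1748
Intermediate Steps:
z(B, E) = 3 + E
d(A, g) = 8 + A/3 (d(A, g) = 6 + (6 + A)/3 = 6 + (2 + A/3) = 8 + A/3)
d(-1, z(-4, 5))*(-228) = (8 + (⅓)*(-1))*(-228) = (8 - ⅓)*(-228) = (23/3)*(-228) = -1748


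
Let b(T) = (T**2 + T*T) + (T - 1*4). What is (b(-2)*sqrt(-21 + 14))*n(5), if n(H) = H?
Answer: 10*I*sqrt(7) ≈ 26.458*I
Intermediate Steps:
b(T) = -4 + T + 2*T**2 (b(T) = (T**2 + T**2) + (T - 4) = 2*T**2 + (-4 + T) = -4 + T + 2*T**2)
(b(-2)*sqrt(-21 + 14))*n(5) = ((-4 - 2 + 2*(-2)**2)*sqrt(-21 + 14))*5 = ((-4 - 2 + 2*4)*sqrt(-7))*5 = ((-4 - 2 + 8)*(I*sqrt(7)))*5 = (2*(I*sqrt(7)))*5 = (2*I*sqrt(7))*5 = 10*I*sqrt(7)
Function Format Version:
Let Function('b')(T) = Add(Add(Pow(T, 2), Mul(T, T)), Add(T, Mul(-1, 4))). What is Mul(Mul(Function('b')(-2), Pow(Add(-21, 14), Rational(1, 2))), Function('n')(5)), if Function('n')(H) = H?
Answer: Mul(10, I, Pow(7, Rational(1, 2))) ≈ Mul(26.458, I)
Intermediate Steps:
Function('b')(T) = Add(-4, T, Mul(2, Pow(T, 2))) (Function('b')(T) = Add(Add(Pow(T, 2), Pow(T, 2)), Add(T, -4)) = Add(Mul(2, Pow(T, 2)), Add(-4, T)) = Add(-4, T, Mul(2, Pow(T, 2))))
Mul(Mul(Function('b')(-2), Pow(Add(-21, 14), Rational(1, 2))), Function('n')(5)) = Mul(Mul(Add(-4, -2, Mul(2, Pow(-2, 2))), Pow(Add(-21, 14), Rational(1, 2))), 5) = Mul(Mul(Add(-4, -2, Mul(2, 4)), Pow(-7, Rational(1, 2))), 5) = Mul(Mul(Add(-4, -2, 8), Mul(I, Pow(7, Rational(1, 2)))), 5) = Mul(Mul(2, Mul(I, Pow(7, Rational(1, 2)))), 5) = Mul(Mul(2, I, Pow(7, Rational(1, 2))), 5) = Mul(10, I, Pow(7, Rational(1, 2)))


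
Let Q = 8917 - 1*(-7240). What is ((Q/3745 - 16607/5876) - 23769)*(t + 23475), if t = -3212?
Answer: -99046081151867/205660 ≈ -4.8160e+8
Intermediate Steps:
Q = 16157 (Q = 8917 + 7240 = 16157)
((Q/3745 - 16607/5876) - 23769)*(t + 23475) = ((16157/3745 - 16607/5876) - 23769)*(-3212 + 23475) = ((16157*(1/3745) - 16607*1/5876) - 23769)*20263 = ((151/35 - 16607/5876) - 23769)*20263 = (306031/205660 - 23769)*20263 = -4888026509/205660*20263 = -99046081151867/205660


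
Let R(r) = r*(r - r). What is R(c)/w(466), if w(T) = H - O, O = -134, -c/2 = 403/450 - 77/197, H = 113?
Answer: 0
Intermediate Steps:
c = -44741/44325 (c = -2*(403/450 - 77/197) = -2*44741/88650 = -44741/44325 ≈ -1.0094)
w(T) = 247 (w(T) = 113 - 1*(-134) = 113 + 134 = 247)
R(r) = 0 (R(r) = r*0 = 0)
R(c)/w(466) = 0/247 = 0*(1/247) = 0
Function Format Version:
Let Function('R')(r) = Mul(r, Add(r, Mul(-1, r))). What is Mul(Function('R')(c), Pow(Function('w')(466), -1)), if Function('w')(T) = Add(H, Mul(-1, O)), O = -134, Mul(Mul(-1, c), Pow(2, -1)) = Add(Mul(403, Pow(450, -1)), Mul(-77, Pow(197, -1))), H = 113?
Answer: 0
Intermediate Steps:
c = Rational(-44741, 44325) (c = Mul(-2, Add(Mul(403, Pow(450, -1)), Mul(-77, Pow(197, -1)))) = Mul(-2, Add(Mul(403, Rational(1, 450)), Mul(-77, Rational(1, 197)))) = Mul(-2, Add(Rational(403, 450), Rational(-77, 197))) = Mul(-2, Rational(44741, 88650)) = Rational(-44741, 44325) ≈ -1.0094)
Function('w')(T) = 247 (Function('w')(T) = Add(113, Mul(-1, -134)) = Add(113, 134) = 247)
Function('R')(r) = 0 (Function('R')(r) = Mul(r, 0) = 0)
Mul(Function('R')(c), Pow(Function('w')(466), -1)) = Mul(0, Pow(247, -1)) = Mul(0, Rational(1, 247)) = 0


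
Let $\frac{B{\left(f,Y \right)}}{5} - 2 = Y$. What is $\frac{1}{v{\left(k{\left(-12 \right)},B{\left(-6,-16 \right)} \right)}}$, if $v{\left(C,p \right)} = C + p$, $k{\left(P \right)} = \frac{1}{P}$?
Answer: $- \frac{12}{841} \approx -0.014269$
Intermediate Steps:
$B{\left(f,Y \right)} = 10 + 5 Y$
$\frac{1}{v{\left(k{\left(-12 \right)},B{\left(-6,-16 \right)} \right)}} = \frac{1}{\frac{1}{-12} + \left(10 + 5 \left(-16\right)\right)} = \frac{1}{- \frac{1}{12} + \left(10 - 80\right)} = \frac{1}{- \frac{1}{12} - 70} = \frac{1}{- \frac{841}{12}} = - \frac{12}{841}$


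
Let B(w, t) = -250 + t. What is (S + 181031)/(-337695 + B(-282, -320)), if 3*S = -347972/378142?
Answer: -102682962617/191868305445 ≈ -0.53517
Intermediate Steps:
S = -173986/567213 (S = (-347972/378142)/3 = (-347972*1/378142)/3 = (⅓)*(-173986/189071) = -173986/567213 ≈ -0.30674)
(S + 181031)/(-337695 + B(-282, -320)) = (-173986/567213 + 181031)/(-337695 + (-250 - 320)) = 102682962617/(567213*(-337695 - 570)) = (102682962617/567213)/(-338265) = (102682962617/567213)*(-1/338265) = -102682962617/191868305445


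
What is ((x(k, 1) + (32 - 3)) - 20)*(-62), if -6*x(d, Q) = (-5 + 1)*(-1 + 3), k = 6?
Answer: -1922/3 ≈ -640.67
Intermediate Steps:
x(d, Q) = 4/3 (x(d, Q) = -(-5 + 1)*(-1 + 3)/6 = -(-2)*2/3 = -1/6*(-8) = 4/3)
((x(k, 1) + (32 - 3)) - 20)*(-62) = ((4/3 + (32 - 3)) - 20)*(-62) = ((4/3 + 29) - 20)*(-62) = (91/3 - 20)*(-62) = (31/3)*(-62) = -1922/3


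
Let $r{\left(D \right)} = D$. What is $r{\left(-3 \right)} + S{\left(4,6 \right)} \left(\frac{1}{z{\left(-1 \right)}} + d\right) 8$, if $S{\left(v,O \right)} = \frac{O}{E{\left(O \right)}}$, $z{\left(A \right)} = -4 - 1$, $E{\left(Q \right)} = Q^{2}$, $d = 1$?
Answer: $- \frac{29}{15} \approx -1.9333$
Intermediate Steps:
$z{\left(A \right)} = -5$
$S{\left(v,O \right)} = \frac{1}{O}$ ($S{\left(v,O \right)} = \frac{O}{O^{2}} = \frac{1}{O}$)
$r{\left(-3 \right)} + S{\left(4,6 \right)} \left(\frac{1}{z{\left(-1 \right)}} + d\right) 8 = -3 + \frac{\frac{1}{-5} + 1}{6} \cdot 8 = -3 + \frac{- \frac{1}{5} + 1}{6} \cdot 8 = -3 + \frac{1}{6} \cdot \frac{4}{5} \cdot 8 = -3 + \frac{2}{15} \cdot 8 = -3 + \frac{16}{15} = - \frac{29}{15}$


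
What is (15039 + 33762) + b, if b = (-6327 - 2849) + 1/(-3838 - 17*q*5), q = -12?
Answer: 111663249/2818 ≈ 39625.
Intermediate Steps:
b = -25857969/2818 (b = (-6327 - 2849) + 1/(-3838 - 17*(-12)*5) = -9176 + 1/(-3838 + 204*5) = -9176 + 1/(-3838 + 1020) = -9176 + 1/(-2818) = -9176 - 1/2818 = -25857969/2818 ≈ -9176.0)
(15039 + 33762) + b = (15039 + 33762) - 25857969/2818 = 48801 - 25857969/2818 = 111663249/2818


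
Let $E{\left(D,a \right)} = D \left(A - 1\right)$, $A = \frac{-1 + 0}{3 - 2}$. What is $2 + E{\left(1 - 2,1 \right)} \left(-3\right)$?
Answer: $-4$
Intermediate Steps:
$A = -1$ ($A = - 1^{-1} = \left(-1\right) 1 = -1$)
$E{\left(D,a \right)} = - 2 D$ ($E{\left(D,a \right)} = D \left(-1 - 1\right) = D \left(-2\right) = - 2 D$)
$2 + E{\left(1 - 2,1 \right)} \left(-3\right) = 2 + - 2 \left(1 - 2\right) \left(-3\right) = 2 + \left(-2\right) \left(-1\right) \left(-3\right) = 2 + 2 \left(-3\right) = 2 - 6 = -4$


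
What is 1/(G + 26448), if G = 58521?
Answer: 1/84969 ≈ 1.1769e-5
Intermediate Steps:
1/(G + 26448) = 1/(58521 + 26448) = 1/84969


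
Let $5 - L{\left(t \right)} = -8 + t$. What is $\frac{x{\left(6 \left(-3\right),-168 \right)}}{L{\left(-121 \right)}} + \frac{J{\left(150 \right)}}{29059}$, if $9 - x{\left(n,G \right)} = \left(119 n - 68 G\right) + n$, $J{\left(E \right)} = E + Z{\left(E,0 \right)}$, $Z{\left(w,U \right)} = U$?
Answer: $- \frac{268920945}{3893906} \approx -69.062$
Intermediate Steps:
$J{\left(E \right)} = E$ ($J{\left(E \right)} = E + 0 = E$)
$x{\left(n,G \right)} = 9 - 120 n + 68 G$ ($x{\left(n,G \right)} = 9 - \left(\left(119 n - 68 G\right) + n\right) = 9 - \left(\left(- 68 G + 119 n\right) + n\right) = 9 - \left(- 68 G + 120 n\right) = 9 + \left(- 120 n + 68 G\right) = 9 - 120 n + 68 G$)
$L{\left(t \right)} = 13 - t$ ($L{\left(t \right)} = 5 - \left(-8 + t\right) = 13 - t$)
$\frac{x{\left(6 \left(-3\right),-168 \right)}}{L{\left(-121 \right)}} + \frac{J{\left(150 \right)}}{29059} = \frac{9 - 120 \cdot 6 \left(-3\right) + 68 \left(-168\right)}{13 - -121} + \frac{150}{29059} = \frac{9 - -2160 - 11424}{13 + 121} + 150 \cdot \frac{1}{29059} = \frac{9 + 2160 - 11424}{134} + \frac{150}{29059} = \left(-9255\right) \frac{1}{134} + \frac{150}{29059} = - \frac{9255}{134} + \frac{150}{29059} = - \frac{268920945}{3893906}$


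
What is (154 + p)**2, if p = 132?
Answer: 81796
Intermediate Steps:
(154 + p)**2 = (154 + 132)**2 = 286**2 = 81796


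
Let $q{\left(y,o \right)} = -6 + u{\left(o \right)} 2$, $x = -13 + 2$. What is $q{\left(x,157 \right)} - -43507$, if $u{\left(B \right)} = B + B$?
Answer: $44129$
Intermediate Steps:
$u{\left(B \right)} = 2 B$
$x = -11$
$q{\left(y,o \right)} = -6 + 4 o$ ($q{\left(y,o \right)} = -6 + 2 o 2 = -6 + 4 o$)
$q{\left(x,157 \right)} - -43507 = \left(-6 + 4 \cdot 157\right) - -43507 = \left(-6 + 628\right) + 43507 = 622 + 43507 = 44129$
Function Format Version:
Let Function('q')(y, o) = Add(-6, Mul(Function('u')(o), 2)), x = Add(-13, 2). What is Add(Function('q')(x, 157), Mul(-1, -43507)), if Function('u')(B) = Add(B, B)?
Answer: 44129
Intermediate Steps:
Function('u')(B) = Mul(2, B)
x = -11
Function('q')(y, o) = Add(-6, Mul(4, o)) (Function('q')(y, o) = Add(-6, Mul(Mul(2, o), 2)) = Add(-6, Mul(4, o)))
Add(Function('q')(x, 157), Mul(-1, -43507)) = Add(Add(-6, Mul(4, 157)), Mul(-1, -43507)) = Add(Add(-6, 628), 43507) = Add(622, 43507) = 44129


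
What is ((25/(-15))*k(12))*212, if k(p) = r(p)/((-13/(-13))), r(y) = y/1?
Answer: -4240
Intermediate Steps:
r(y) = y (r(y) = y*1 = y)
k(p) = p (k(p) = p/((-13/(-13))) = p/((-13*(-1/13))) = p/1 = p*1 = p)
((25/(-15))*k(12))*212 = ((25/(-15))*12)*212 = ((25*(-1/15))*12)*212 = -5/3*12*212 = -20*212 = -4240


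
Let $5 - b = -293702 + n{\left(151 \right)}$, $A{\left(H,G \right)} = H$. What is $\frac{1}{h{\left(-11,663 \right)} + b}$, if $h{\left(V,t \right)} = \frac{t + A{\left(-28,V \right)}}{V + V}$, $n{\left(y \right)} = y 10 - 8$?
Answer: $\frac{22}{6427875} \approx 3.4226 \cdot 10^{-6}$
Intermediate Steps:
$n{\left(y \right)} = -8 + 10 y$ ($n{\left(y \right)} = 10 y - 8 = -8 + 10 y$)
$h{\left(V,t \right)} = \frac{-28 + t}{2 V}$ ($h{\left(V,t \right)} = \frac{t - 28}{V + V} = \frac{-28 + t}{2 V}$)
$b = 292205$ ($b = 5 - \left(-293702 + \left(-8 + 10 \cdot 151\right)\right) = 5 - \left(-293702 + \left(-8 + 1510\right)\right) = 5 - \left(-293702 + 1502\right) = 5 - -292200 = 5 + 292200 = 292205$)
$\frac{1}{h{\left(-11,663 \right)} + b} = \frac{1}{\frac{-28 + 663}{2 \left(-11\right)} + 292205} = \frac{1}{\frac{1}{2} \left(- \frac{1}{11}\right) 635 + 292205} = \frac{1}{- \frac{635}{22} + 292205} = \frac{1}{\frac{6427875}{22}} = \frac{22}{6427875}$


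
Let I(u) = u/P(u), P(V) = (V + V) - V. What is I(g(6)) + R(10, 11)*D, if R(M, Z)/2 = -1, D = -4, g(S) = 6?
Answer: 9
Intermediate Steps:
P(V) = V (P(V) = 2*V - V = V)
R(M, Z) = -2 (R(M, Z) = 2*(-1) = -2)
I(u) = 1 (I(u) = u/u = 1)
I(g(6)) + R(10, 11)*D = 1 - 2*(-4) = 1 + 8 = 9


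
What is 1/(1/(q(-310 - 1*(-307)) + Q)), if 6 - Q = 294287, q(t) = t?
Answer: -294284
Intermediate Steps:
Q = -294281 (Q = 6 - 1*294287 = 6 - 294287 = -294281)
1/(1/(q(-310 - 1*(-307)) + Q)) = 1/(1/((-310 - 1*(-307)) - 294281)) = 1/(1/((-310 + 307) - 294281)) = 1/(1/(-3 - 294281)) = 1/(1/(-294284)) = 1/(-1/294284) = -294284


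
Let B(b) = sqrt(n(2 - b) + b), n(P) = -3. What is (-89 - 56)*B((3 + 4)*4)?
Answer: -725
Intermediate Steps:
B(b) = sqrt(-3 + b)
(-89 - 56)*B((3 + 4)*4) = (-89 - 56)*sqrt(-3 + (3 + 4)*4) = -145*sqrt(-3 + 7*4) = -145*sqrt(-3 + 28) = -145*sqrt(25) = -145*5 = -725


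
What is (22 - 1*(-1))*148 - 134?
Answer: 3270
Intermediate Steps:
(22 - 1*(-1))*148 - 134 = (22 + 1)*148 - 134 = 23*148 - 134 = 3404 - 134 = 3270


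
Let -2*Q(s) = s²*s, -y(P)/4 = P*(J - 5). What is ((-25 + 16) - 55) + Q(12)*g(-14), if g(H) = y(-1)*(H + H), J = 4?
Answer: -96832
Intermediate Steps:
y(P) = 4*P (y(P) = -4*P*(4 - 5) = -4*P*(-1) = -(-4)*P = 4*P)
g(H) = -8*H (g(H) = (4*(-1))*(H + H) = -8*H)
Q(s) = -s³/2 (Q(s) = -s²*s/2 = -s³/2)
((-25 + 16) - 55) + Q(12)*g(-14) = ((-25 + 16) - 55) + (-½*12³)*(-8*(-14)) = (-9 - 55) - ½*1728*112 = -64 - 864*112 = -64 - 96768 = -96832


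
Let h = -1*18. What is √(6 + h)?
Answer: 2*I*√3 ≈ 3.4641*I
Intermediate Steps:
h = -18
√(6 + h) = √(6 - 18) = √(-12) = 2*I*√3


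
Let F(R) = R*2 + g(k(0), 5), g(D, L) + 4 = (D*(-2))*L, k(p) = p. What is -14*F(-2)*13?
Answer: 1456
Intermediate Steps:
g(D, L) = -4 - 2*D*L (g(D, L) = -4 + (D*(-2))*L = -4 + (-2*D)*L = -4 - 2*D*L)
F(R) = -4 + 2*R (F(R) = R*2 + (-4 - 2*0*5) = 2*R + (-4 + 0) = 2*R - 4 = -4 + 2*R)
-14*F(-2)*13 = -14*(-4 + 2*(-2))*13 = -14*(-4 - 4)*13 = -14*(-8)*13 = 112*13 = 1456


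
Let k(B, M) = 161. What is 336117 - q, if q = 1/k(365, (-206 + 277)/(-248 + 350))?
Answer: 54114836/161 ≈ 3.3612e+5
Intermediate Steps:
q = 1/161 ≈ 0.0062112
336117 - q = 336117 - 1*1/161 = 336117 - 1/161 = 54114836/161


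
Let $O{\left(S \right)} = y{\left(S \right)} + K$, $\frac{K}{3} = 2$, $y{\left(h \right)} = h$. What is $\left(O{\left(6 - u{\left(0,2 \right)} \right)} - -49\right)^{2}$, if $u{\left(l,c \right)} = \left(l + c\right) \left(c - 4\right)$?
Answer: $4225$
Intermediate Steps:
$u{\left(l,c \right)} = \left(-4 + c\right) \left(c + l\right)$ ($u{\left(l,c \right)} = \left(c + l\right) \left(-4 + c\right) = \left(-4 + c\right) \left(c + l\right)$)
$K = 6$ ($K = 3 \cdot 2 = 6$)
$O{\left(S \right)} = 6 + S$ ($O{\left(S \right)} = S + 6 = 6 + S$)
$\left(O{\left(6 - u{\left(0,2 \right)} \right)} - -49\right)^{2} = \left(\left(6 - \left(-2 + 0 - 8\right)\right) - -49\right)^{2} = \left(\left(6 + \left(6 - \left(4 - 8 + 0 + 0\right)\right)\right) + 49\right)^{2} = \left(\left(6 + \left(6 - -4\right)\right) + 49\right)^{2} = \left(\left(6 + \left(6 + 4\right)\right) + 49\right)^{2} = \left(\left(6 + 10\right) + 49\right)^{2} = \left(16 + 49\right)^{2} = 65^{2} = 4225$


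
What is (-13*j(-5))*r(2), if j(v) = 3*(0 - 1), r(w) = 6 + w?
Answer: 312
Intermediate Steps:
j(v) = -3 (j(v) = 3*(-1) = -3)
(-13*j(-5))*r(2) = (-13*(-3))*(6 + 2) = 39*8 = 312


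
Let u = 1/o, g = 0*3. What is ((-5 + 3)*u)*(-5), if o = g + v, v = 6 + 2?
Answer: 5/4 ≈ 1.2500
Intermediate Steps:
g = 0
v = 8
o = 8 (o = 0 + 8 = 8)
u = ⅛ (u = 1/8 = ⅛ ≈ 0.12500)
((-5 + 3)*u)*(-5) = ((-5 + 3)*(⅛))*(-5) = -2*⅛*(-5) = -¼*(-5) = 5/4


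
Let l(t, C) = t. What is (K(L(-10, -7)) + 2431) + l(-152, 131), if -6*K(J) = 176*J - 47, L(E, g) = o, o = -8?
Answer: 5043/2 ≈ 2521.5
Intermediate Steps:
L(E, g) = -8
K(J) = 47/6 - 88*J/3 (K(J) = -(176*J - 47)/6 = -(-47 + 176*J)/6 = 47/6 - 88*J/3)
(K(L(-10, -7)) + 2431) + l(-152, 131) = ((47/6 - 88/3*(-8)) + 2431) - 152 = ((47/6 + 704/3) + 2431) - 152 = (485/2 + 2431) - 152 = 5347/2 - 152 = 5043/2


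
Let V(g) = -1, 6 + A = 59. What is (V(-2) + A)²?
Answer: 2704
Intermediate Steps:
A = 53 (A = -6 + 59 = 53)
(V(-2) + A)² = (-1 + 53)² = 52² = 2704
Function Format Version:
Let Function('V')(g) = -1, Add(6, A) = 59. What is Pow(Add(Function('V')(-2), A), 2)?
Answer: 2704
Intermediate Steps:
A = 53 (A = Add(-6, 59) = 53)
Pow(Add(Function('V')(-2), A), 2) = Pow(Add(-1, 53), 2) = Pow(52, 2) = 2704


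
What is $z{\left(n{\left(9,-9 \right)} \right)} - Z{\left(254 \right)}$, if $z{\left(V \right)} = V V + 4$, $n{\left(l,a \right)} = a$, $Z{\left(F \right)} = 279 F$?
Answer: $-70781$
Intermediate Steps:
$z{\left(V \right)} = 4 + V^{2}$ ($z{\left(V \right)} = V^{2} + 4 = 4 + V^{2}$)
$z{\left(n{\left(9,-9 \right)} \right)} - Z{\left(254 \right)} = \left(4 + \left(-9\right)^{2}\right) - 279 \cdot 254 = \left(4 + 81\right) - 70866 = 85 - 70866 = -70781$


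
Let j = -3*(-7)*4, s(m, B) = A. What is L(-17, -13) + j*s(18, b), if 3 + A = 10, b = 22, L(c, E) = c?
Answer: 571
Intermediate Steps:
A = 7 (A = -3 + 10 = 7)
s(m, B) = 7
j = 84 (j = 21*4 = 84)
L(-17, -13) + j*s(18, b) = -17 + 84*7 = -17 + 588 = 571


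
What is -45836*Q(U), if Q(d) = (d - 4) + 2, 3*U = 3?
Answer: 45836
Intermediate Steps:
U = 1 (U = (1/3)*3 = 1)
Q(d) = -2 + d (Q(d) = (-4 + d) + 2 = -2 + d)
-45836*Q(U) = -45836*(-2 + 1) = -45836*(-1) = 45836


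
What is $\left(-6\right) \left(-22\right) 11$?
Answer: $1452$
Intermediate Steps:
$\left(-6\right) \left(-22\right) 11 = 132 \cdot 11 = 1452$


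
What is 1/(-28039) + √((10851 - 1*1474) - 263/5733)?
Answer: -1/28039 + √698855014/273 ≈ 96.835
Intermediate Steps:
1/(-28039) + √((10851 - 1*1474) - 263/5733) = -1/28039 + √((10851 - 1474) - 263*1/5733) = -1/28039 + √(9377 - 263/5733) = -1/28039 + √(53758078/5733) = -1/28039 + √698855014/273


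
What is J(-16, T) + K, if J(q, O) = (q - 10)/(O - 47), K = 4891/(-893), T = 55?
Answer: -31173/3572 ≈ -8.7271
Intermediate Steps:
K = -4891/893 (K = 4891*(-1/893) = -4891/893 ≈ -5.4770)
J(q, O) = (-10 + q)/(-47 + O)
J(-16, T) + K = (-10 - 16)/(-47 + 55) - 4891/893 = -26/8 - 4891/893 = (1/8)*(-26) - 4891/893 = -13/4 - 4891/893 = -31173/3572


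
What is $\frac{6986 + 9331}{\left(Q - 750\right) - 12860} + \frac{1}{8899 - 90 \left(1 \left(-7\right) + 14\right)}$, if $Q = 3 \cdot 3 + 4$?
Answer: $- \frac{134911676}{112433593} \approx -1.1999$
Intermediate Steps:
$Q = 13$ ($Q = 9 + 4 = 13$)
$\frac{6986 + 9331}{\left(Q - 750\right) - 12860} + \frac{1}{8899 - 90 \left(1 \left(-7\right) + 14\right)} = \frac{6986 + 9331}{\left(13 - 750\right) - 12860} + \frac{1}{8899 - 90 \left(1 \left(-7\right) + 14\right)} = \frac{16317}{\left(13 - 750\right) - 12860} + \frac{1}{8899 - 90 \left(-7 + 14\right)} = \frac{16317}{-737 - 12860} + \frac{1}{8899 - 630} = \frac{16317}{-13597} + \frac{1}{8899 - 630} = 16317 \left(- \frac{1}{13597}\right) + \frac{1}{8269} = - \frac{16317}{13597} + \frac{1}{8269} = - \frac{134911676}{112433593}$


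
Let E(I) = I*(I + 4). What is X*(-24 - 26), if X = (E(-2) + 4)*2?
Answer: 0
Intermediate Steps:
E(I) = I*(4 + I)
X = 0 (X = (-2*(4 - 2) + 4)*2 = (-2*2 + 4)*2 = (-4 + 4)*2 = 0*2 = 0)
X*(-24 - 26) = 0*(-24 - 26) = 0*(-50) = 0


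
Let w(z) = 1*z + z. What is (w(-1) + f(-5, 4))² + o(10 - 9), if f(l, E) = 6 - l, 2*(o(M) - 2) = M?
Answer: 167/2 ≈ 83.500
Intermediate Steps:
o(M) = 2 + M/2
w(z) = 2*z (w(z) = z + z = 2*z)
(w(-1) + f(-5, 4))² + o(10 - 9) = (2*(-1) + (6 - 1*(-5)))² + (2 + (10 - 9)/2) = (-2 + (6 + 5))² + (2 + (½)*1) = (-2 + 11)² + (2 + ½) = 9² + 5/2 = 81 + 5/2 = 167/2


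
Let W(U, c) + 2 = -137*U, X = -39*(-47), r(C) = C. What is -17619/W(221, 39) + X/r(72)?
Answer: 6307775/242232 ≈ 26.040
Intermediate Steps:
X = 1833
W(U, c) = -2 - 137*U
-17619/W(221, 39) + X/r(72) = -17619/(-2 - 137*221) + 1833/72 = -17619/(-2 - 30277) + 1833*(1/72) = -17619/(-30279) + 611/24 = -17619*(-1/30279) + 611/24 = 5873/10093 + 611/24 = 6307775/242232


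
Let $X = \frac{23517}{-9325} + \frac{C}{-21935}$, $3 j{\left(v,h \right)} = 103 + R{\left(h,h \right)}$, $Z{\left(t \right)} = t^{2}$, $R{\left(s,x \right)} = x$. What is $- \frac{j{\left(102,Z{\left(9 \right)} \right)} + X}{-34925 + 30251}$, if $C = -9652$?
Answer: $\frac{7271710303}{573622843050} \approx 0.012677$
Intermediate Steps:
$j{\left(v,h \right)} = \frac{103}{3} + \frac{h}{3}$ ($j{\left(v,h \right)} = \frac{103 + h}{3} = \frac{103}{3} + \frac{h}{3}$)
$X = - \frac{85168099}{40908775}$ ($X = \frac{23517}{-9325} - \frac{9652}{-21935} = 23517 \left(- \frac{1}{9325}\right) - - \frac{9652}{21935} = - \frac{23517}{9325} + \frac{9652}{21935} = - \frac{85168099}{40908775} \approx -2.0819$)
$- \frac{j{\left(102,Z{\left(9 \right)} \right)} + X}{-34925 + 30251} = - \frac{\left(\frac{103}{3} + \frac{9^{2}}{3}\right) - \frac{85168099}{40908775}}{-34925 + 30251} = - \frac{\left(\frac{103}{3} + \frac{1}{3} \cdot 81\right) - \frac{85168099}{40908775}}{-4674} = - \frac{\left(\left(\frac{103}{3} + 27\right) - \frac{85168099}{40908775}\right) \left(-1\right)}{4674} = - \frac{\left(\frac{184}{3} - \frac{85168099}{40908775}\right) \left(-1\right)}{4674} = - \frac{7271710303 \left(-1\right)}{122726325 \cdot 4674} = \left(-1\right) \left(- \frac{7271710303}{573622843050}\right) = \frac{7271710303}{573622843050}$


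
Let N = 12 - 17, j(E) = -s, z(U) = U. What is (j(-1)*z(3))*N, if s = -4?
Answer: -60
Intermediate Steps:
j(E) = 4 (j(E) = -1*(-4) = 4)
N = -5
(j(-1)*z(3))*N = (4*3)*(-5) = 12*(-5) = -60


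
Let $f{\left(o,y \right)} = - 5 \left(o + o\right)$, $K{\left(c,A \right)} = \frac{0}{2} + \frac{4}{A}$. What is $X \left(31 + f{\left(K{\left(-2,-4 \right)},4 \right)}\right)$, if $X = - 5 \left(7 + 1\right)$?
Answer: $-1640$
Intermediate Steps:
$X = -40$ ($X = \left(-5\right) 8 = -40$)
$K{\left(c,A \right)} = \frac{4}{A}$ ($K{\left(c,A \right)} = 0 \cdot \frac{1}{2} + \frac{4}{A} = 0 + \frac{4}{A} = \frac{4}{A}$)
$f{\left(o,y \right)} = - 10 o$ ($f{\left(o,y \right)} = - 5 \cdot 2 o = - 10 o$)
$X \left(31 + f{\left(K{\left(-2,-4 \right)},4 \right)}\right) = - 40 \left(31 - 10 \frac{4}{-4}\right) = - 40 \left(31 - 10 \cdot 4 \left(- \frac{1}{4}\right)\right) = - 40 \left(31 - -10\right) = - 40 \left(31 + 10\right) = \left(-40\right) 41 = -1640$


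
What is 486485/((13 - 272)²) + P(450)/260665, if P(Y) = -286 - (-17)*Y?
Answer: 3440637757/472585645 ≈ 7.2805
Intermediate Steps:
P(Y) = -286 + 17*Y
486485/((13 - 272)²) + P(450)/260665 = 486485/((13 - 272)²) + (-286 + 17*450)/260665 = 486485/((-259)²) + (-286 + 7650)*(1/260665) = 486485/67081 + 7364*(1/260665) = 486485*(1/67081) + 7364/260665 = 486485/67081 + 7364/260665 = 3440637757/472585645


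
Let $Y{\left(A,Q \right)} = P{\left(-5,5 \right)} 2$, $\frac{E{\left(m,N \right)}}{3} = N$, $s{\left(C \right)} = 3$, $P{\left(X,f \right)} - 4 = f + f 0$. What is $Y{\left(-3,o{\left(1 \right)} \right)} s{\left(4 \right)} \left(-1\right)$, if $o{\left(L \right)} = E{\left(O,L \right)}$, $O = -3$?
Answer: $-54$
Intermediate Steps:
$P{\left(X,f \right)} = 4 + f$ ($P{\left(X,f \right)} = 4 + \left(f + f 0\right) = 4 + \left(f + 0\right) = 4 + f$)
$E{\left(m,N \right)} = 3 N$
$o{\left(L \right)} = 3 L$
$Y{\left(A,Q \right)} = 18$ ($Y{\left(A,Q \right)} = \left(4 + 5\right) 2 = 9 \cdot 2 = 18$)
$Y{\left(-3,o{\left(1 \right)} \right)} s{\left(4 \right)} \left(-1\right) = 18 \cdot 3 \left(-1\right) = 54 \left(-1\right) = -54$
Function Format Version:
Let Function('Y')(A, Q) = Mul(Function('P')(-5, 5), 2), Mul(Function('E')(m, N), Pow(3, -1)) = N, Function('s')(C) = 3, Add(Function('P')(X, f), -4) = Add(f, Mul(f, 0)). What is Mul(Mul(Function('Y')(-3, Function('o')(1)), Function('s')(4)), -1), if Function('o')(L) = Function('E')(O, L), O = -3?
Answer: -54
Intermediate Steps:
Function('P')(X, f) = Add(4, f) (Function('P')(X, f) = Add(4, Add(f, Mul(f, 0))) = Add(4, Add(f, 0)) = Add(4, f))
Function('E')(m, N) = Mul(3, N)
Function('o')(L) = Mul(3, L)
Function('Y')(A, Q) = 18 (Function('Y')(A, Q) = Mul(Add(4, 5), 2) = Mul(9, 2) = 18)
Mul(Mul(Function('Y')(-3, Function('o')(1)), Function('s')(4)), -1) = Mul(Mul(18, 3), -1) = Mul(54, -1) = -54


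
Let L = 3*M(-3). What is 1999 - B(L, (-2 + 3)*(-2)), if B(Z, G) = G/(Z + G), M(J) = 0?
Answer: 1998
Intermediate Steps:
L = 0 (L = 3*0 = 0)
B(Z, G) = G/(G + Z)
1999 - B(L, (-2 + 3)*(-2)) = 1999 - (-2 + 3)*(-2)/((-2 + 3)*(-2) + 0) = 1999 - 1*(-2)/(1*(-2) + 0) = 1999 - (-2)/(-2 + 0) = 1999 - (-2)/(-2) = 1999 - (-2)*(-1)/2 = 1999 - 1*1 = 1999 - 1 = 1998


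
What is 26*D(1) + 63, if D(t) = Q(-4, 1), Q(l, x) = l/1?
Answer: -41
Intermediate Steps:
Q(l, x) = l (Q(l, x) = l*1 = l)
D(t) = -4
26*D(1) + 63 = 26*(-4) + 63 = -104 + 63 = -41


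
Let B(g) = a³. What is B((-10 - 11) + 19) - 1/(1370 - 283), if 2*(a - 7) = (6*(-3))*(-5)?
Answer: 152840895/1087 ≈ 1.4061e+5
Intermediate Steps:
a = 52 (a = 7 + ((6*(-3))*(-5))/2 = 7 + (-18*(-5))/2 = 7 + (½)*90 = 7 + 45 = 52)
B(g) = 140608 (B(g) = 52³ = 140608)
B((-10 - 11) + 19) - 1/(1370 - 283) = 140608 - 1/(1370 - 283) = 140608 - 1/1087 = 152840895/1087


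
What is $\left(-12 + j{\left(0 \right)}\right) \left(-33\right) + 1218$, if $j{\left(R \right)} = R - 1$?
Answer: $1647$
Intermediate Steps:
$j{\left(R \right)} = -1 + R$
$\left(-12 + j{\left(0 \right)}\right) \left(-33\right) + 1218 = \left(-12 + \left(-1 + 0\right)\right) \left(-33\right) + 1218 = \left(-12 - 1\right) \left(-33\right) + 1218 = \left(-13\right) \left(-33\right) + 1218 = 429 + 1218 = 1647$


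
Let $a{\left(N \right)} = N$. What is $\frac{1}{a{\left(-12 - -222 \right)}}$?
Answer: $\frac{1}{210} \approx 0.0047619$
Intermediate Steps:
$\frac{1}{a{\left(-12 - -222 \right)}} = \frac{1}{-12 - -222} = \frac{1}{-12 + 222} = \frac{1}{210}$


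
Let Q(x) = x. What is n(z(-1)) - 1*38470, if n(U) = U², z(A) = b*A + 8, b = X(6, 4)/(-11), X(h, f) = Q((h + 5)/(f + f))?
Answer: -2457855/64 ≈ -38404.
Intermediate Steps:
X(h, f) = (5 + h)/(2*f) (X(h, f) = (h + 5)/(f + f) = (5 + h)/((2*f)) = (5 + h)*(1/(2*f)) = (5 + h)/(2*f))
b = -⅛ (b = ((½)*(5 + 6)/4)/(-11) = ((½)*(¼)*11)*(-1/11) = (11/8)*(-1/11) = -⅛ ≈ -0.12500)
z(A) = 8 - A/8 (z(A) = -A/8 + 8 = 8 - A/8)
n(z(-1)) - 1*38470 = (8 - ⅛*(-1))² - 1*38470 = (8 + ⅛)² - 38470 = (65/8)² - 38470 = 4225/64 - 38470 = -2457855/64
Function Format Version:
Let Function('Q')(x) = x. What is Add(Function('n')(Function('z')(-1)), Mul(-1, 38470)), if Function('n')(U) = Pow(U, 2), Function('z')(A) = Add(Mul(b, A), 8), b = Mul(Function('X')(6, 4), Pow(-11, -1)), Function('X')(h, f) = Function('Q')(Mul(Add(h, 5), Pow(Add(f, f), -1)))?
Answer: Rational(-2457855, 64) ≈ -38404.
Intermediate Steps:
Function('X')(h, f) = Mul(Rational(1, 2), Pow(f, -1), Add(5, h)) (Function('X')(h, f) = Mul(Add(h, 5), Pow(Add(f, f), -1)) = Mul(Add(5, h), Pow(Mul(2, f), -1)) = Mul(Add(5, h), Mul(Rational(1, 2), Pow(f, -1))) = Mul(Rational(1, 2), Pow(f, -1), Add(5, h)))
b = Rational(-1, 8) (b = Mul(Mul(Rational(1, 2), Pow(4, -1), Add(5, 6)), Pow(-11, -1)) = Mul(Mul(Rational(1, 2), Rational(1, 4), 11), Rational(-1, 11)) = Mul(Rational(11, 8), Rational(-1, 11)) = Rational(-1, 8) ≈ -0.12500)
Function('z')(A) = Add(8, Mul(Rational(-1, 8), A)) (Function('z')(A) = Add(Mul(Rational(-1, 8), A), 8) = Add(8, Mul(Rational(-1, 8), A)))
Add(Function('n')(Function('z')(-1)), Mul(-1, 38470)) = Add(Pow(Add(8, Mul(Rational(-1, 8), -1)), 2), Mul(-1, 38470)) = Add(Pow(Add(8, Rational(1, 8)), 2), -38470) = Add(Pow(Rational(65, 8), 2), -38470) = Add(Rational(4225, 64), -38470) = Rational(-2457855, 64)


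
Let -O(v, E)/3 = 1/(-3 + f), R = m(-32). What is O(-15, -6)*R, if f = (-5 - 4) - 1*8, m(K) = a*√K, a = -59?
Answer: -177*I*√2/5 ≈ -50.063*I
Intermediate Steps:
m(K) = -59*√K
f = -17 (f = -9 - 8 = -17)
R = -236*I*√2 ≈ -333.75*I
O(v, E) = 3/20 (O(v, E) = -3/(-3 - 17) = -3/(-20) = -3*(-1/20) = 3/20)
O(-15, -6)*R = 3*(-236*I*√2)/20 = -177*I*√2/5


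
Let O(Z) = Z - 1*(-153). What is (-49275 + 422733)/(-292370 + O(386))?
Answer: -124486/97277 ≈ -1.2797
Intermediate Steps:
O(Z) = 153 + Z (O(Z) = Z + 153 = 153 + Z)
(-49275 + 422733)/(-292370 + O(386)) = (-49275 + 422733)/(-292370 + (153 + 386)) = 373458/(-292370 + 539) = 373458/(-291831) = 373458*(-1/291831) = -124486/97277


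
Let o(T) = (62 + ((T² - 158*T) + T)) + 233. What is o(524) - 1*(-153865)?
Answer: 346468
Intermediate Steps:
o(T) = 295 + T² - 157*T (o(T) = (62 + (T² - 157*T)) + 233 = (62 + T² - 157*T) + 233 = 295 + T² - 157*T)
o(524) - 1*(-153865) = (295 + 524² - 157*524) - 1*(-153865) = (295 + 274576 - 82268) + 153865 = 192603 + 153865 = 346468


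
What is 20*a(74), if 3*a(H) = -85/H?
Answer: -850/111 ≈ -7.6577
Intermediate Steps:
a(H) = -85/(3*H) (a(H) = (-85/H)/3 = -85/(3*H))
20*a(74) = 20*(-85/3/74) = 20*(-85/3*1/74) = 20*(-85/222) = -850/111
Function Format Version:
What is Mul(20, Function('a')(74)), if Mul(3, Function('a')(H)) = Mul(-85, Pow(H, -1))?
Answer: Rational(-850, 111) ≈ -7.6577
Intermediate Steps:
Function('a')(H) = Mul(Rational(-85, 3), Pow(H, -1)) (Function('a')(H) = Mul(Rational(1, 3), Mul(-85, Pow(H, -1))) = Mul(Rational(-85, 3), Pow(H, -1)))
Mul(20, Function('a')(74)) = Mul(20, Mul(Rational(-85, 3), Pow(74, -1))) = Mul(20, Mul(Rational(-85, 3), Rational(1, 74))) = Mul(20, Rational(-85, 222)) = Rational(-850, 111)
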